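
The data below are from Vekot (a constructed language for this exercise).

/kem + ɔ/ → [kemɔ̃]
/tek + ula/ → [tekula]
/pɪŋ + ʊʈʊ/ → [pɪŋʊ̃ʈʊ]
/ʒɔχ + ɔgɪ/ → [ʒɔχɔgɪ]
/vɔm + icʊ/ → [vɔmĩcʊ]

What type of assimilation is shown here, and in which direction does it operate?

progressive nasality assimilation (vowel nasalisation)

The vowel /ɔ/ surfaces as nasalised [ɔ̃] next to the preceding nasal /m/ — it has acquired the [+nasal] feature of its neighbour.
Likewise in the remaining data: /ʊ/ → [ʊ̃] after /ŋ/; /i/ → [ĩ] after /m/ — each time a vowel is nasalised next to a preceding nasal.
No change occurs in [tekula], [ʒɔχɔgɪ] because the vowel at the boundary is adjacent to an oral consonant, not a nasal (/u/ next to /k/; /ɔ/ next to /χ/).
Because the conditioning nasal is to the left of the vowel that changes, the process is progressive (perseverative).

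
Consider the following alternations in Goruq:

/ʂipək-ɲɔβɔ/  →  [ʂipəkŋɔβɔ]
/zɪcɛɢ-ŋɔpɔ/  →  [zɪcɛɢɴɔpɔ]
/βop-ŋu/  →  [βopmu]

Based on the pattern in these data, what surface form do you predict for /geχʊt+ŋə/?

[geχʊtnə]

The data show progressive place assimilation: /ɲ/ → [ŋ] after /k/; /ŋ/ → [ɴ] after /ɢ/; /ŋ/ → [m] after /p/. In each pair only place changes, matching the preceding consonant, while manner and voice stay constant.
/ŋ/ is a voiced velar nasal. The preceding trigger /t/ is alveolar, so /ŋ/ must become alveolar as well.
Changing only its place to alveolar gives [n] — the voiced alveolar nasal.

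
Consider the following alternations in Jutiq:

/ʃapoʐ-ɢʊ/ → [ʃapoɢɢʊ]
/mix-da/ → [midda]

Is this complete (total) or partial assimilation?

total assimilation

Underlying /ʐ/ is realised as [ɢ] next to /ɢ/; /ɢ/ itself does not change.
The output [ɢ] is identical to the trigger /ɢ/ — every feature (place, manner, voicing) has been copied — so this is total assimilation.
The remaining alternation confirms this: /x/ → [d] before /d/ — in each case the output is a copy of the following consonant.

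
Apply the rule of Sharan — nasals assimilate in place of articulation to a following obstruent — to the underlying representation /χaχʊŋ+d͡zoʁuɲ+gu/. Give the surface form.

[χaχʊnd͡zoʁuŋgu]

The rule targets /ŋ/ (voiced velar nasal), which sits before the trigger /d͡z/ (alveolar).
The voiced alveolar nasal is [n], so /ŋ/ → [n].
At the second juncture, /ɲ/ likewise becomes [ŋ] adjacent to /g/.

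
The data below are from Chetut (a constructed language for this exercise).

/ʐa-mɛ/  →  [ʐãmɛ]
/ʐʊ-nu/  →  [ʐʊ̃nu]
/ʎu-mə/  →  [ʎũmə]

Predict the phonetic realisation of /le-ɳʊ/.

[lẽɳʊ]

The data show regressive nasality assimilation (vowel nasalisation): /a/ → [ã] before /m/; /ʊ/ → [ʊ̃] before /n/; /u/ → [ũ] before /m/ — a vowel is nasalised by an immediately following nasal consonant.
The vowel /e/ is adjacent to the following nasal /ɳ/, so it acquires [+nasal] and surfaces as [ẽ].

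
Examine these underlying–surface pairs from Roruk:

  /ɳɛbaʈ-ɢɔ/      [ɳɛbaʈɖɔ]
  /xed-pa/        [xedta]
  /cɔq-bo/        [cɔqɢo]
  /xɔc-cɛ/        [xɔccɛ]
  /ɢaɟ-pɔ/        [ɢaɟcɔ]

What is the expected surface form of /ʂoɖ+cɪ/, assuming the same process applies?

The data show progressive place assimilation: /ɢ/ → [ɖ] after /ʈ/; /p/ → [t] after /d/; /b/ → [ɢ] after /q/; /p/ → [c] after /ɟ/. In each pair only place changes, matching the preceding consonant, while manner and voice stay constant.
No alternation appears in [xɔccɛ]: there the adjacent consonants already agree in place (/c/ and /c/ are both palatal), so this form is consistent with the same rule.
/c/ is a voiceless palatal stop. The preceding trigger /ɖ/ is retroflex, so /c/ must become retroflex as well.
A voiceless retroflex stop is [ʈ], so the surface segment is [ʈ].

[ʂoɖʈɪ]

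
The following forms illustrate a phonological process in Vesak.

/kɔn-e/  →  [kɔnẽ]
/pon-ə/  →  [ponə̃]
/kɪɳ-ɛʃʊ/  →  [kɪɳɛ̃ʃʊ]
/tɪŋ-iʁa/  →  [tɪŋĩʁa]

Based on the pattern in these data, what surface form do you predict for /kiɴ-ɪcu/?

[kiɴɪ̃cu]

The data show progressive nasality assimilation (vowel nasalisation): /e/ → [ẽ] after /n/; /ə/ → [ə̃] after /n/; /ɛ/ → [ɛ̃] after /ɳ/; /i/ → [ĩ] after /ŋ/ — a vowel is nasalised by an immediately preceding nasal consonant.
/ɪ/ sits next to the nasal /ɴ/ and is therefore nasalised to [ɪ̃].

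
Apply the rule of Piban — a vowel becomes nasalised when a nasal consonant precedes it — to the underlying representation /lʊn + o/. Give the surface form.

[lʊnõ]

The vowel /o/ is adjacent to the preceding nasal /n/, so it acquires [+nasal] and surfaces as [õ].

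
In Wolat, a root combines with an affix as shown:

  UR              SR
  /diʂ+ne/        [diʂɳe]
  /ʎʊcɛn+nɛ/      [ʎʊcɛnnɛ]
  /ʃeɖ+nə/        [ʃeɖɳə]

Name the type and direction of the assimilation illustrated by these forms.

The segment that alternates is /n/, which surfaces as [ɳ] when adjacent to /ʂ/.
/n/ is alveolar while /ʂ/ is retroflex; the output [ɳ] is retroflex, matching the trigger — so the feature that spreads is place.
Manner and voice are unchanged, so the assimilation is partial, not total.
Checking the remaining alternation: /n/ → [ɳ] after /ɖ/ (alveolar → retroflex, matching retroflex) — only place changes, and always toward the preceding segment.
No alternation appears in [ʎʊcɛnnɛ]: there the adjacent consonants already agree in place (/n/ and /n/ are both alveolar), so this form is consistent with the same rule.
The trigger is the preceding segment, so the direction is progressive (perseverative).

progressive place assimilation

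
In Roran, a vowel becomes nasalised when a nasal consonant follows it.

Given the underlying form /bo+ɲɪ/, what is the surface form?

[bõɲɪ]

The vowel /o/ is adjacent to the following nasal /ɲ/, so it acquires [+nasal] and surfaces as [õ].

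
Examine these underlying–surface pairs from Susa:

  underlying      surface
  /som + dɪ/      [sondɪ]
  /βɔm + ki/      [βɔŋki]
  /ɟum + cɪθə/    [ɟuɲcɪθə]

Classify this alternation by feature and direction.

Comparing underlying and surface forms, /m/ → [n] is the alternation; the neighbouring /d/ is constant.
/m/ is bilabial while /d/ is alveolar; the output [n] is alveolar, matching the trigger — so the feature that spreads is place.
Manner and voice are unchanged, so the assimilation is partial, not total.
The other alternating forms pattern the same way: /m/ → [ŋ] before /k/ (bilabial → velar, matching velar); /m/ → [ɲ] before /c/ (bilabial → palatal, matching palatal) — only place changes, and always toward the following segment.
The trigger is the following segment, so the direction is regressive (anticipatory).

regressive place assimilation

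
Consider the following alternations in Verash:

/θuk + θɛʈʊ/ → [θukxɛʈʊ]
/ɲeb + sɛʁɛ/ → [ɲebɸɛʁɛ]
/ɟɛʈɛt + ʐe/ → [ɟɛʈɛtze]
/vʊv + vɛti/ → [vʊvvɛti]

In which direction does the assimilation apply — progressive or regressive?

progressive

Comparing underlying and surface forms, /θ/ → [x] is the alternation; the neighbouring /k/ is constant.
/θ/ is dental while /k/ is velar; the output [x] is velar, matching the trigger — so the feature that spreads is place.
The other alternating forms pattern the same way: /s/ → [ɸ] after /b/ (alveolar → bilabial, matching bilabial); /ʐ/ → [z] after /t/ (retroflex → alveolar, matching alveolar) — only place changes, and always toward the preceding segment.
No alternation appears in [vʊvvɛti]: there the adjacent consonants already agree in place (/v/ and /v/ are both labiodental), so this form is consistent with the same rule.
The trigger is the preceding segment, so the direction is progressive (perseverative).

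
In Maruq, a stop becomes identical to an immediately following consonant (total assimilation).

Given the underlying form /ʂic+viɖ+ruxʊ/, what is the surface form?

/c/ is the segment targeted by the rule; it sits immediately before /v/, so it assimilates completely and surfaces as [v].
At the second juncture, /ɖ/ likewise becomes [r] adjacent to /r/.

[ʂivvirruxʊ]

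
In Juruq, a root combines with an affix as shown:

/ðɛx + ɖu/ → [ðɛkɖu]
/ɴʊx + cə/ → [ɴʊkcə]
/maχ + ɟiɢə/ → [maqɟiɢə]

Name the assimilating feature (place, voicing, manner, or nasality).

manner

The segment that alternates is /x/, which surfaces as [k] when adjacent to /ɖ/.
The change fricative → stop matches the manner of the following /ɖ/, identifying this as manner assimilation.
The other alternating forms pattern the same way: /x/ → [k] before /c/ (fricative → stop, matching a stop); /χ/ → [q] before /ɟ/ (fricative → stop, matching a stop) — only manner changes, and always toward the following segment.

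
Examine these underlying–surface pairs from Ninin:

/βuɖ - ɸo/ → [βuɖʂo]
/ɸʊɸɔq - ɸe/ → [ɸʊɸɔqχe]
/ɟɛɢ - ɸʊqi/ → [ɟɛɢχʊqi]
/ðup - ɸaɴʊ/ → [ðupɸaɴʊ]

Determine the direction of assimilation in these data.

progressive

Comparing underlying and surface forms, /ɸ/ → [ʂ] is the alternation; the neighbouring /ɖ/ is constant.
The change bilabial → retroflex matches the place of the preceding /ɖ/, identifying this as place assimilation.
The other alternating forms pattern the same way: /ɸ/ → [χ] after /q/ (bilabial → uvular, matching uvular); /ɸ/ → [χ] after /ɢ/ (bilabial → uvular, matching uvular) — only place changes, and always toward the preceding segment.
No alternation appears in [ðupɸaɴʊ]: there the adjacent consonants already agree in place (/ɸ/ and /p/ are both bilabial), so this form is consistent with the same rule.
The trigger is the preceding segment, so the direction is progressive (perseverative).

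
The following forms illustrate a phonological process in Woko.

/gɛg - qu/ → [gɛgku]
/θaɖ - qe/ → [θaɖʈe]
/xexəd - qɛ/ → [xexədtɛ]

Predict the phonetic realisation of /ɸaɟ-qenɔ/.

The data show progressive place assimilation: /q/ → [k] after /g/; /q/ → [ʈ] after /ɖ/; /q/ → [t] after /d/. In each pair only place changes, matching the preceding consonant, while manner and voice stay constant.
The rule targets /q/ (voiceless uvular stop), which sits after the trigger /ɟ/ (palatal).
Changing only its place to palatal gives [c] — the voiceless palatal stop.

[ɸaɟcenɔ]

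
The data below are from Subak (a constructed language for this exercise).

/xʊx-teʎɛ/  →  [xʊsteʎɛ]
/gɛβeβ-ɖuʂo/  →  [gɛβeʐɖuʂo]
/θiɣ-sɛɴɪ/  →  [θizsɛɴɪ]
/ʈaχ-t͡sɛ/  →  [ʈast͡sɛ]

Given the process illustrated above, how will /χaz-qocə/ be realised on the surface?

[χaʁqocə]

The data show regressive place assimilation: /x/ → [s] before /t/; /β/ → [ʐ] before /ɖ/; /ɣ/ → [z] before /s/; /χ/ → [s] before /t͡s/. In each pair only place changes, matching the following consonant, while manner and voice stay constant.
The rule targets /z/ (voiced alveolar fricative), which sits before the trigger /q/ (uvular).
A voiced uvular fricative is [ʁ], so the surface segment is [ʁ].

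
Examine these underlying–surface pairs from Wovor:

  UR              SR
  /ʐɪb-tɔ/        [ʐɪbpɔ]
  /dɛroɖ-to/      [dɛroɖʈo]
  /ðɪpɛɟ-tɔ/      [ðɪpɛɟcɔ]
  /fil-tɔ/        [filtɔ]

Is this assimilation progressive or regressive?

Underlying /t/ is realised as [p] next to /b/; /b/ itself does not change.
/t/ is alveolar while /b/ is bilabial; the output [p] is bilabial, matching the trigger — so the feature that spreads is place.
The other alternating forms pattern the same way: /t/ → [ʈ] after /ɖ/ (alveolar → retroflex, matching retroflex); /t/ → [c] after /ɟ/ (alveolar → palatal, matching palatal) — only place changes, and always toward the preceding segment.
Nothing changes in [filtɔ]: there the adjacent consonants already agree in place (/t/ and /l/ are both alveolar), so this form is consistent with the same rule.
Since the segment that changes follows the conditioning segment, the assimilation is progressive.

progressive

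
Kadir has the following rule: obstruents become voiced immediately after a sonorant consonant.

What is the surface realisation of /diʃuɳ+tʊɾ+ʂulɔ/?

The rule targets /t/ (voiceless alveolar stop), which sits after the trigger /ɳ/ (voiced).
A voiced alveolar stop is [d], so the surface segment is [d].
The same rule applies at the second boundary: /ʂ/ → [ʐ] next to /ɾ/.

[diʃuɳdʊɾʐulɔ]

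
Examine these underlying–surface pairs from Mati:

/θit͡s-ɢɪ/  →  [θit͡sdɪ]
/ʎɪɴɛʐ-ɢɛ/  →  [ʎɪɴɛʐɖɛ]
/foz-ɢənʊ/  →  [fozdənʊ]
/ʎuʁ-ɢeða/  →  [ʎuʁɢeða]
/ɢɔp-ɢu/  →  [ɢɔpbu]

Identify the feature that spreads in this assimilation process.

The segment that alternates is /ɢ/, which surfaces as [d] when adjacent to /t͡s/.
/ɢ/ is uvular while /t͡s/ is alveolar; the output [d] is alveolar, matching the trigger — so the feature that spreads is place.
The same holds elsewhere in the data: /ɢ/ → [ɖ] after /ʐ/ (uvular → retroflex, matching retroflex); /ɢ/ → [d] after /z/ (uvular → alveolar, matching alveolar); /ɢ/ → [b] after /p/ (uvular → bilabial, matching bilabial) — only place changes, and always toward the preceding segment.
Nothing changes in [ʎuʁɢeða]: there the adjacent consonants already agree in place (/ɢ/ and /ʁ/ are both uvular), so this form is consistent with the same rule.

place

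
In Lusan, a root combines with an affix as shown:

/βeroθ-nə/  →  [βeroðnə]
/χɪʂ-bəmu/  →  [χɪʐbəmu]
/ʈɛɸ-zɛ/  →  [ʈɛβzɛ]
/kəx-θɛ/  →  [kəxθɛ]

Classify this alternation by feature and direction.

The segment that alternates is /θ/, which surfaces as [ð] when adjacent to /n/.
/θ/ is voiceless while /n/ is voiced; the output [ð] is voiced, matching the trigger — so the feature that spreads is voicing.
Place and manner are unchanged, so the assimilation is partial, not total.
Checking the remaining alternations: /ʂ/ → [ʐ] before /b/ (voiceless → voiced, matching voiced); /ɸ/ → [β] before /z/ (voiceless → voiced, matching voiced) — only voicing changes, and always toward the following segment.
Nothing changes in [kəxθɛ]: there the adjacent consonants already agree in voicing (/x/ and /θ/ are both voiceless), so this form is consistent with the same rule.
The trigger is the following segment, so the direction is regressive (anticipatory).

regressive voicing assimilation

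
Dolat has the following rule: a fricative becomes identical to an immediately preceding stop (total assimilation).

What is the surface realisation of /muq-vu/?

[muqqu]

/v/ is the segment targeted by the rule; it sits immediately after /q/, so it assimilates completely and surfaces as [q].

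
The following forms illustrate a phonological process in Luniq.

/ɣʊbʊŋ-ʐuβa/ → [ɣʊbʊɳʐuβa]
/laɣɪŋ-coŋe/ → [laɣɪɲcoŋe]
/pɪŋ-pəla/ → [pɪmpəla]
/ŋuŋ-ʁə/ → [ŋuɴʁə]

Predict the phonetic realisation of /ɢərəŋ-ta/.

The data show regressive place assimilation: /ŋ/ → [ɳ] before /ʐ/; /ŋ/ → [ɲ] before /c/; /ŋ/ → [m] before /p/; /ŋ/ → [ɴ] before /ʁ/. In each pair only place changes, matching the following consonant, while manner and voice stay constant.
/ŋ/ is a voiced velar nasal. The following trigger /t/ is alveolar, so /ŋ/ must become alveolar as well.
Changing only its place to alveolar gives [n] — the voiced alveolar nasal.

[ɢərənta]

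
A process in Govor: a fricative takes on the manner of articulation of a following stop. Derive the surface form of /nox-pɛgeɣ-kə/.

The rule targets /x/ (voiceless velar fricative), which sits before the trigger /p/ (stop).
Changing only its manner to stop gives [k] — the voiceless velar stop.
At the second juncture, /ɣ/ likewise becomes [g] adjacent to /k/.

[nokpɛgegkə]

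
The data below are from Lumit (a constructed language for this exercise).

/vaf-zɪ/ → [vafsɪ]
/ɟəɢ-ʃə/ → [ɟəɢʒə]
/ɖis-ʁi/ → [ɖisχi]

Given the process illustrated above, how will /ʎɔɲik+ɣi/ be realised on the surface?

[ʎɔɲikxi]

The data show progressive voicing assimilation: /z/ → [s] after /f/; /ʃ/ → [ʒ] after /ɢ/; /ʁ/ → [χ] after /s/. In each pair only voicing changes, matching the preceding consonant, while place and manner stay constant.
The rule targets /ɣ/ (voiced velar fricative), which sits after the trigger /k/ (voiceless).
Changing only its voicing to voiceless gives [x] — the voiceless velar fricative.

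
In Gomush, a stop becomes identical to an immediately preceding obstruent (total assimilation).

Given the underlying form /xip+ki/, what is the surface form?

/k/ is the segment targeted by the rule; it sits immediately after /p/, so it assimilates completely and surfaces as [p].

[xippi]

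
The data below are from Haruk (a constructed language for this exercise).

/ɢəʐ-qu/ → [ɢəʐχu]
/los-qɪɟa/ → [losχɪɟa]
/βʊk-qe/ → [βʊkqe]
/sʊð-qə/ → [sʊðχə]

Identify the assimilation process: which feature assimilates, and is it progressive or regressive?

progressive manner assimilation

Underlying /q/ is realised as [χ] next to /ʐ/; /ʐ/ itself does not change.
/q/ is a stop while /ʐ/ is a fricative; the output [χ] is a fricative, matching the trigger — so the feature that spreads is manner.
Place and voice are unchanged, so the assimilation is partial, not total.
The same holds elsewhere in the data: /q/ → [χ] after /s/ (stop → fricative, matching a fricative); /q/ → [χ] after /ð/ (stop → fricative, matching a fricative) — only manner changes, and always toward the preceding segment.
Nothing changes in [βʊkqe]: there the adjacent consonants already agree in manner (/q/ and /k/ are both stops), so this form is consistent with the same rule.
The trigger is the preceding segment, so the direction is progressive (perseverative).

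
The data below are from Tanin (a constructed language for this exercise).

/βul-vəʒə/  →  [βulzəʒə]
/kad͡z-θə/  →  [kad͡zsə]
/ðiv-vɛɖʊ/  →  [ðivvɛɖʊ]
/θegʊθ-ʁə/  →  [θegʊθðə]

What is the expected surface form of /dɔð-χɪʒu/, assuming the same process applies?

The data show progressive place assimilation: /v/ → [z] after /l/; /θ/ → [s] after /d͡z/; /ʁ/ → [ð] after /θ/. In each pair only place changes, matching the preceding consonant, while manner and voice stay constant.
No alternation appears in [ðivvɛɖʊ]: there the adjacent consonants already agree in place (/v/ and /v/ are both labiodental), so this form is consistent with the same rule.
/χ/ is a voiceless uvular fricative. The preceding trigger /ð/ is dental, so /χ/ must become dental as well.
A voiceless dental fricative is [θ], so the surface segment is [θ].

[dɔðθɪʒu]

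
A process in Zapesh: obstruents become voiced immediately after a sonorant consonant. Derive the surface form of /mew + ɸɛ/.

The rule targets /ɸ/ (voiceless bilabial fricative), which sits after the trigger /w/ (voiced).
Changing only its voicing to voiced gives [β] — the voiced bilabial fricative.

[mewβɛ]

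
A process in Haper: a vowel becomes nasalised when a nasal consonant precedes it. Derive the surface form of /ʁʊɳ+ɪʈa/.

[ʁʊɳɪ̃ʈa]

The vowel /ɪ/ is adjacent to the preceding nasal /ɳ/, so it acquires [+nasal] and surfaces as [ɪ̃].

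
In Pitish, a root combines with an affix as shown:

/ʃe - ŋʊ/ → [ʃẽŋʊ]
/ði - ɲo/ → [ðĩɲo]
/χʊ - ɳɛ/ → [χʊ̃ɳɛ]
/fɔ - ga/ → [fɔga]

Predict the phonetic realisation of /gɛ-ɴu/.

The data show regressive nasality assimilation (vowel nasalisation): /e/ → [ẽ] before /ŋ/; /i/ → [ĩ] before /ɲ/; /ʊ/ → [ʊ̃] before /ɳ/ — a vowel is nasalised by an immediately following nasal consonant.
No change occurs in [fɔga] because the vowel at the boundary is adjacent to an oral consonant, not a nasal (/ɔ/ next to /g/).
The vowel /ɛ/ is adjacent to the following nasal /ɴ/, so it acquires [+nasal] and surfaces as [ɛ̃].

[gɛ̃ɴu]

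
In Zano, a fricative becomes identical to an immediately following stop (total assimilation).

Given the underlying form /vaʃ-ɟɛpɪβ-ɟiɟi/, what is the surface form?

[vaɟɟɛpɪɟɟiɟi]

/ʃ/ is the segment targeted by the rule; it sits immediately before /ɟ/, so it assimilates completely and surfaces as [ɟ].
The same rule applies at the second boundary: /β/ → [ɟ] next to /ɟ/.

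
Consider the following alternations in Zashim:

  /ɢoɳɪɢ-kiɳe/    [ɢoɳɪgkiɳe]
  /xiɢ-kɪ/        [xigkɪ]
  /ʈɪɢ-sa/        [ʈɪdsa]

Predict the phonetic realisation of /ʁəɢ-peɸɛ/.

The data show regressive place assimilation: /ɢ/ → [g] before /k/; /ɢ/ → [d] before /s/. In each pair only place changes, matching the following consonant, while manner and voice stay constant.
The rule targets /ɢ/ (voiced uvular stop), which sits before the trigger /p/ (bilabial).
The voiced bilabial stop is [b], so /ɢ/ → [b].

[ʁəbpeɸɛ]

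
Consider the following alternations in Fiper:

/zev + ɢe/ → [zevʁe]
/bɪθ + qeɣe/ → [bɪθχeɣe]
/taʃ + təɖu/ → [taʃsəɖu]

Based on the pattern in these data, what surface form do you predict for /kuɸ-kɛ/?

The data show progressive manner assimilation: /ɢ/ → [ʁ] after /v/; /q/ → [χ] after /θ/; /t/ → [s] after /ʃ/. In each pair only manner changes, matching the preceding consonant, while place and voice stay constant.
/k/ is a voiceless velar stop. The preceding trigger /ɸ/ is a fricative, so /k/ must become a fricative as well.
Changing only its manner to fricative gives [x] — the voiceless velar fricative.

[kuɸxɛ]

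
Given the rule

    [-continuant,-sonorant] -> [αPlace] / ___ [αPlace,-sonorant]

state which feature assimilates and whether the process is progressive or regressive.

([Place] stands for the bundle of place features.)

The rule copies the place features (abbreviated [Place]) from the environment onto the target, so the assimilating feature is place.
The conditioning segment sits to the right of the focus bar, meaning the trigger follows the segment that changes — regressive assimilation.

regressive place assimilation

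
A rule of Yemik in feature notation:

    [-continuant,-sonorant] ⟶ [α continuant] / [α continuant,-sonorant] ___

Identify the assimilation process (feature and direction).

The shared variable α links the value of [continuant] on the target to that of the neighbouring obstruent. [continuant] distinguishes stops from fricatives — a manner-of-articulation feature — so this is manner assimilation.
Since the environment is written before the underscore, the trigger precedes the target; the direction is progressive.

progressive manner assimilation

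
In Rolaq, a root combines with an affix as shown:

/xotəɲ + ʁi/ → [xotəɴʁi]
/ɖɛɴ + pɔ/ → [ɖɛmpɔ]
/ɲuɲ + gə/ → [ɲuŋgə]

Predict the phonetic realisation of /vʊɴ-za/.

The data show regressive place assimilation: /ɲ/ → [ɴ] before /ʁ/; /ɴ/ → [m] before /p/; /ɲ/ → [ŋ] before /g/. In each pair only place changes, matching the following consonant, while manner and voice stay constant.
/ɴ/ is a voiced uvular nasal. The following trigger /z/ is alveolar, so /ɴ/ must become alveolar as well.
The voiced alveolar nasal is [n], so /ɴ/ → [n].

[vʊnza]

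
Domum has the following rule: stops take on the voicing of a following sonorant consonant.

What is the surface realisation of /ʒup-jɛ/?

[ʒubjɛ]

The rule targets /p/ (voiceless bilabial stop), which sits before the trigger /j/ (voiced).
A voiced bilabial stop is [b], so the surface segment is [b].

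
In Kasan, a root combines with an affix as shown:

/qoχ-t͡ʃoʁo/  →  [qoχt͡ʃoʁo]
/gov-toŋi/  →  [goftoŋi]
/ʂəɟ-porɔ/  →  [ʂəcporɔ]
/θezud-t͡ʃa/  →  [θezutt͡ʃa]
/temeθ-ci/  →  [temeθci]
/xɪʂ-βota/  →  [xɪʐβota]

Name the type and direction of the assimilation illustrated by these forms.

regressive voicing assimilation

The segment that alternates is /v/, which surfaces as [f] when adjacent to /t/.
The change voiced → voiceless matches the voicing of the following /t/, identifying this as voicing assimilation.
Place and manner are unchanged, so the assimilation is partial, not total.
Checking the remaining alternations: /ɟ/ → [c] before /p/ (voiced → voiceless, matching voiceless); /d/ → [t] before /t͡ʃ/ (voiced → voiceless, matching voiceless); /ʂ/ → [ʐ] before /β/ (voiceless → voiced, matching voiced) — only voicing changes, and always toward the following segment.
No alternation appears in [qoχt͡ʃoʁo], [temeθci]: there the adjacent consonants already agree in voicing (/χ/ and /t͡ʃ/ are both voiceless; /θ/ and /c/ are both voiceless), so these forms are consistent with the same rule.
The trigger is the following segment, so the direction is regressive (anticipatory).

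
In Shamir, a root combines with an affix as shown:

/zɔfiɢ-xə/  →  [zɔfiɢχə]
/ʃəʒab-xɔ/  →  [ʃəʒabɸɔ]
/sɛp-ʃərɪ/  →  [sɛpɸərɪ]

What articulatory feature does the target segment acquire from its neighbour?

Comparing underlying and surface forms, /x/ → [χ] is the alternation; the neighbouring /ɢ/ is constant.
The change velar → uvular matches the place of the preceding /ɢ/, identifying this as place assimilation.
Checking the remaining alternations: /x/ → [ɸ] after /b/ (velar → bilabial, matching bilabial); /ʃ/ → [ɸ] after /p/ (postalveolar → bilabial, matching bilabial) — only place changes, and always toward the preceding segment.

place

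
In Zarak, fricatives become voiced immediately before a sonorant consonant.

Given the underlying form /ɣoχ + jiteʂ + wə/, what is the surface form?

[ɣoʁjiteʐwə]

The rule targets /χ/ (voiceless uvular fricative), which sits before the trigger /j/ (voiced).
The voiced uvular fricative is [ʁ], so /χ/ → [ʁ].
The same rule applies at the second boundary: /ʂ/ → [ʐ] next to /w/.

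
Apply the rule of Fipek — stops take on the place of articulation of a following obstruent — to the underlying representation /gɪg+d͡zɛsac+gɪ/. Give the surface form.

[gɪdd͡zɛsakgɪ]

The rule targets /g/ (voiced velar stop), which sits before the trigger /d͡z/ (alveolar).
Changing only its place to alveolar gives [d] — the voiced alveolar stop.
At the second juncture, /c/ likewise becomes [k] adjacent to /g/.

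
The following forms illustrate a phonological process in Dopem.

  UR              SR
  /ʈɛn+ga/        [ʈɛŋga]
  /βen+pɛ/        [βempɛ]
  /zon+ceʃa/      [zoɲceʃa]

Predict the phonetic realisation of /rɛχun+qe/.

[rɛχuɴqe]

The data show regressive place assimilation: /n/ → [ŋ] before /g/; /n/ → [m] before /p/; /n/ → [ɲ] before /c/. In each pair only place changes, matching the following consonant, while manner and voice stay constant.
The rule targets /n/ (voiced alveolar nasal), which sits before the trigger /q/ (uvular).
A voiced uvular nasal is [ɴ], so the surface segment is [ɴ].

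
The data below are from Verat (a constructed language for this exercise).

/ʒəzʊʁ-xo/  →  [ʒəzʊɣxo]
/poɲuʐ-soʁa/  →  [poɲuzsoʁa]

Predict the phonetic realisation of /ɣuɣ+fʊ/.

[ɣuvfʊ]

The data show regressive place assimilation: /ʁ/ → [ɣ] before /x/; /ʐ/ → [z] before /s/. In each pair only place changes, matching the following consonant, while manner and voice stay constant.
/ɣ/ is a voiced velar fricative. The following trigger /f/ is labiodental, so /ɣ/ must become labiodental as well.
The voiced labiodental fricative is [v], so /ɣ/ → [v].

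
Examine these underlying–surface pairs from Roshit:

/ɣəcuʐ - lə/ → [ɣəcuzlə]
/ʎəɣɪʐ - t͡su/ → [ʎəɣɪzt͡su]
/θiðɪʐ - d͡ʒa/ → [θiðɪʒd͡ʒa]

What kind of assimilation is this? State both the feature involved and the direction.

Comparing underlying and surface forms, /ʐ/ → [z] is the alternation; the neighbouring /l/ is constant.
The change retroflex → alveolar matches the place of the following /l/, identifying this as place assimilation.
Manner and voice are unchanged, so the assimilation is partial, not total.
The same holds elsewhere in the data: /ʐ/ → [z] before /t͡s/ (retroflex → alveolar, matching alveolar); /ʐ/ → [ʒ] before /d͡ʒ/ (retroflex → postalveolar, matching postalveolar) — only place changes, and always toward the following segment.
The trigger is the following segment, so the direction is regressive (anticipatory).

regressive place assimilation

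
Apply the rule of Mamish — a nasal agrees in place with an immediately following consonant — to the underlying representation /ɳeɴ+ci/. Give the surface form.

/ɴ/ is a voiced uvular nasal. The following trigger /c/ is palatal, so /ɴ/ must become palatal as well.
A voiced palatal nasal is [ɲ], so the surface segment is [ɲ].

[ɳeɲci]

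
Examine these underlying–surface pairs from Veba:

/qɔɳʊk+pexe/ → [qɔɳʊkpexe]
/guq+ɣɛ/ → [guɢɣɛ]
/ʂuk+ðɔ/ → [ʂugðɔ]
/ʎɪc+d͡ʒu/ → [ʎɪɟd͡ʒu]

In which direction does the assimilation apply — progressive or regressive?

regressive

Comparing underlying and surface forms, /q/ → [ɢ] is the alternation; the neighbouring /ɣ/ is constant.
The change voiceless → voiced matches the voicing of the following /ɣ/, identifying this as voicing assimilation.
Checking the remaining alternations: /k/ → [g] before /ð/ (voiceless → voiced, matching voiced); /c/ → [ɟ] before /d͡ʒ/ (voiceless → voiced, matching voiced) — only voicing changes, and always toward the following segment.
Nothing changes in [qɔɳʊkpexe]: there the adjacent consonants already agree in voicing (/k/ and /p/ are both voiceless), so this form is consistent with the same rule.
The trigger is the following segment, so the direction is regressive (anticipatory).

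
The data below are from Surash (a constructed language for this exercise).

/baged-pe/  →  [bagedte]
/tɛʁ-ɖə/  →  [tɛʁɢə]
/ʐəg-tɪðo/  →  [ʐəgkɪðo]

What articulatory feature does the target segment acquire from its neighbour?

place

Comparing underlying and surface forms, /p/ → [t] is the alternation; the neighbouring /d/ is constant.
/p/ is bilabial while /d/ is alveolar; the output [t] is alveolar, matching the trigger — so the feature that spreads is place.
The same holds elsewhere in the data: /ɖ/ → [ɢ] after /ʁ/ (retroflex → uvular, matching uvular); /t/ → [k] after /g/ (alveolar → velar, matching velar) — only place changes, and always toward the preceding segment.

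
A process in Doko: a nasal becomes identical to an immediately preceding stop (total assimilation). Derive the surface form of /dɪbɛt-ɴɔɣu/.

[dɪbɛttɔɣu]

/ɴ/ is the segment targeted by the rule; it sits immediately after /t/, so it assimilates completely and surfaces as [t].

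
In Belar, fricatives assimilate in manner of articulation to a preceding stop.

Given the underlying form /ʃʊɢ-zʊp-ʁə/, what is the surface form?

[ʃʊɢdʊpɢə]

The rule targets /z/ (voiced alveolar fricative), which sits after the trigger /ɢ/ (stop).
Changing only its manner to stop gives [d] — the voiced alveolar stop.
The same rule applies at the second boundary: /ʁ/ → [ɢ] next to /p/.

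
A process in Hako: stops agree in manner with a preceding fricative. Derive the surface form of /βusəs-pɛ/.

[βusəsɸɛ]

The rule targets /p/ (voiceless bilabial stop), which sits after the trigger /s/ (fricative).
The voiceless bilabial fricative is [ɸ], so /p/ → [ɸ].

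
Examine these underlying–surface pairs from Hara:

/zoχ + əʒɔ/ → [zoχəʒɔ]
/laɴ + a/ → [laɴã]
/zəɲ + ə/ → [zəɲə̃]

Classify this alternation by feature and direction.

progressive nasality assimilation (vowel nasalisation)

The vowel /a/ surfaces as nasalised [ã] next to the preceding nasal /ɴ/ — it has acquired the [+nasal] feature of its neighbour.
The other form shows the same pattern: /ə/ → [ə̃] after /ɲ/ — each time a vowel is nasalised next to a preceding nasal.
No change occurs in [zoχəʒɔ] because the vowel at the boundary is adjacent to an oral consonant, not a nasal (/ə/ next to /χ/).
Because the conditioning nasal is to the left of the vowel that changes, the process is progressive (perseverative).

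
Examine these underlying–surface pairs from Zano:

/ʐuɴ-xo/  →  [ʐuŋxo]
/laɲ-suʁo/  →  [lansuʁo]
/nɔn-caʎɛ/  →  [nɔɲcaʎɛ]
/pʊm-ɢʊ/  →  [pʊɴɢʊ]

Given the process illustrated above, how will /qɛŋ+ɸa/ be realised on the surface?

[qɛmɸa]

The data show regressive place assimilation: /ɴ/ → [ŋ] before /x/; /ɲ/ → [n] before /s/; /n/ → [ɲ] before /c/; /m/ → [ɴ] before /ɢ/. In each pair only place changes, matching the following consonant, while manner and voice stay constant.
The rule targets /ŋ/ (voiced velar nasal), which sits before the trigger /ɸ/ (bilabial).
Changing only its place to bilabial gives [m] — the voiced bilabial nasal.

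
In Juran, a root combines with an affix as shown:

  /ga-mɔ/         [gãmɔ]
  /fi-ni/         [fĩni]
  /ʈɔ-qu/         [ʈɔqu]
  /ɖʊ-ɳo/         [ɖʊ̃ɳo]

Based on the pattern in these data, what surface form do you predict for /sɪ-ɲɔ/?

[sɪ̃ɲɔ]

The data show regressive nasality assimilation (vowel nasalisation): /a/ → [ã] before /m/; /i/ → [ĩ] before /n/; /ʊ/ → [ʊ̃] before /ɳ/ — a vowel is nasalised by an immediately following nasal consonant.
No change occurs in [ʈɔqu] because the vowel at the boundary is adjacent to an oral consonant, not a nasal (/ɔ/ next to /q/).
The vowel /ɪ/ is adjacent to the following nasal /ɲ/, so it acquires [+nasal] and surfaces as [ɪ̃].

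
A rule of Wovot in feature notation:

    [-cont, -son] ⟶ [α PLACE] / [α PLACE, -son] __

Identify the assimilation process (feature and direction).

The rule copies the place features (abbreviated [PLACE]) from the environment onto the target, so the assimilating feature is place.
Since the environment is written before the underscore, the trigger precedes the target; the direction is progressive.

progressive place assimilation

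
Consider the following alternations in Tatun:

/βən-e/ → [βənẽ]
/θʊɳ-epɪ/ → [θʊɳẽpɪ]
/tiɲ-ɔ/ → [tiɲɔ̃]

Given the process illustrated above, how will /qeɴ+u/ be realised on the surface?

The data show progressive nasality assimilation (vowel nasalisation): /e/ → [ẽ] after /n/; /e/ → [ẽ] after /ɳ/; /ɔ/ → [ɔ̃] after /ɲ/ — a vowel is nasalised by an immediately preceding nasal consonant.
The vowel /u/ is adjacent to the preceding nasal /ɴ/, so it acquires [+nasal] and surfaces as [ũ].

[qeɴũ]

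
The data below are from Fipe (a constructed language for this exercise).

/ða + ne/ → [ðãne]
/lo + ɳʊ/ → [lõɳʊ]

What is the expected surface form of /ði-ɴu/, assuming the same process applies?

[ðĩɴu]

The data show regressive nasality assimilation (vowel nasalisation): /a/ → [ã] before /n/; /o/ → [õ] before /ɳ/ — a vowel is nasalised by an immediately following nasal consonant.
/i/ sits next to the nasal /ɴ/ and is therefore nasalised to [ĩ].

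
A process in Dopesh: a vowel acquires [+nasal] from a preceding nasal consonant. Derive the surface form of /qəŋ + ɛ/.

[qəŋɛ̃]

/ɛ/ sits next to the nasal /ŋ/ and is therefore nasalised to [ɛ̃].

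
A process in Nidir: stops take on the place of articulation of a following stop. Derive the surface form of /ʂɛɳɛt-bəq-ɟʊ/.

The rule targets /t/ (voiceless alveolar stop), which sits before the trigger /b/ (bilabial).
Changing only its place to bilabial gives [p] — the voiceless bilabial stop.
At the second juncture, /q/ likewise becomes [c] adjacent to /ɟ/.

[ʂɛɳɛpbəcɟʊ]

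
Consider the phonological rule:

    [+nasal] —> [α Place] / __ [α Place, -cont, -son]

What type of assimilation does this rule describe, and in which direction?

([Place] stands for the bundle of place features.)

regressive place assimilation

The rule copies the place features (abbreviated [Place]) from the environment onto the target, so the assimilating feature is place.
Since the environment is written after the underscore, the trigger follows the target; the direction is regressive.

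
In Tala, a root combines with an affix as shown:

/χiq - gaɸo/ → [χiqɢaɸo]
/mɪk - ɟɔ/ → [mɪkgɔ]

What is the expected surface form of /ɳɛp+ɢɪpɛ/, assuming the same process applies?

[ɳɛpbɪpɛ]

The data show progressive place assimilation: /g/ → [ɢ] after /q/; /ɟ/ → [g] after /k/. In each pair only place changes, matching the preceding consonant, while manner and voice stay constant.
/ɢ/ is a voiced uvular stop. The preceding trigger /p/ is bilabial, so /ɢ/ must become bilabial as well.
Changing only its place to bilabial gives [b] — the voiced bilabial stop.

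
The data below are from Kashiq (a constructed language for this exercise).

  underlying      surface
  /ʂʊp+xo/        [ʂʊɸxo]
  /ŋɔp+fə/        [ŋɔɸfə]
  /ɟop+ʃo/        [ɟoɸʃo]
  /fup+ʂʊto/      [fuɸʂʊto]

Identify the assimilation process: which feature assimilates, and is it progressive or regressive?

regressive manner assimilation

Underlying /p/ is realised as [ɸ] next to /x/; /x/ itself does not change.
/p/ is a stop while /x/ is a fricative; the output [ɸ] is a fricative, matching the trigger — so the feature that spreads is manner.
Place and voice are unchanged, so the assimilation is partial, not total.
Checking the remaining alternations: /p/ → [ɸ] before /f/ (stop → fricative, matching a fricative); /p/ → [ɸ] before /ʃ/ (stop → fricative, matching a fricative); /p/ → [ɸ] before /ʂ/ (stop → fricative, matching a fricative) — only manner changes, and always toward the following segment.
The trigger is the following segment, so the direction is regressive (anticipatory).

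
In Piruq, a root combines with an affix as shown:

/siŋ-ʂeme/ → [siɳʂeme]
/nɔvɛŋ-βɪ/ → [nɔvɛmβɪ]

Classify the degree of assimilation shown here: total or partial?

partial assimilation

Comparing underlying and surface forms, /ŋ/ → [ɳ] is the alternation; the neighbouring /ʂ/ is constant.
/ŋ/ is velar while /ʂ/ is retroflex; the output [ɳ] is retroflex, matching the trigger — so the feature that spreads is place.
Manner and voice are unchanged, so the assimilation is partial, not total.
Checking the remaining alternation: /ŋ/ → [m] before /β/ (velar → bilabial, matching bilabial) — only place changes, and always toward the following segment.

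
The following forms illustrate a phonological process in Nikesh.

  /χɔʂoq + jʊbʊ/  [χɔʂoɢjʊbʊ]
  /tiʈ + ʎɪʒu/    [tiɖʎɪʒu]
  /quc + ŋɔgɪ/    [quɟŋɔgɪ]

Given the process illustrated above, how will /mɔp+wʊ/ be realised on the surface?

The data show regressive voicing assimilation: /q/ → [ɢ] before /j/; /ʈ/ → [ɖ] before /ʎ/; /c/ → [ɟ] before /ŋ/. In each pair only voicing changes, matching the following consonant, while place and manner stay constant.
/p/ is a voiceless bilabial stop. The following trigger /w/ is voiced, so /p/ must become voiced as well.
A voiced bilabial stop is [b], so the surface segment is [b].

[mɔbwʊ]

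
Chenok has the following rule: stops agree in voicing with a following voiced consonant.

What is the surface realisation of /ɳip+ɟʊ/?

/p/ is a voiceless bilabial stop. The following trigger /ɟ/ is voiced, so /p/ must become voiced as well.
A voiced bilabial stop is [b], so the surface segment is [b].

[ɳibɟʊ]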